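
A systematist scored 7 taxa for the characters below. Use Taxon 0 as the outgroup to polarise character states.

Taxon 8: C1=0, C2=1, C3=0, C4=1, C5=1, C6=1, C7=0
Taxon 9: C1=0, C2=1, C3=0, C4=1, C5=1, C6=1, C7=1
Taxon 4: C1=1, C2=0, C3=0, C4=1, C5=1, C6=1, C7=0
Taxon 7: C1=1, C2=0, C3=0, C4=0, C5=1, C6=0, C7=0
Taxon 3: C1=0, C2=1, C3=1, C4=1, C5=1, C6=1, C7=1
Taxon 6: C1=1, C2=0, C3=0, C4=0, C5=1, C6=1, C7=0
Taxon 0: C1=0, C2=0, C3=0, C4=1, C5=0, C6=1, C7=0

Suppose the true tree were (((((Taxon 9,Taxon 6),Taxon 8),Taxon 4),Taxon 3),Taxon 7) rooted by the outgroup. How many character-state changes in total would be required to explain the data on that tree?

13

Map each character onto (((((Taxon 9,Taxon 6),Taxon 8),Taxon 4),Taxon 3),Taxon 7) (rooted by Taxon 0) and count the minimum state changes it requires (Fitch parsimony):
C1: 3; C2: 3; C3: 1; C4: 2; C5: 1; C6: 1; C7: 2.
Total tree length = 13.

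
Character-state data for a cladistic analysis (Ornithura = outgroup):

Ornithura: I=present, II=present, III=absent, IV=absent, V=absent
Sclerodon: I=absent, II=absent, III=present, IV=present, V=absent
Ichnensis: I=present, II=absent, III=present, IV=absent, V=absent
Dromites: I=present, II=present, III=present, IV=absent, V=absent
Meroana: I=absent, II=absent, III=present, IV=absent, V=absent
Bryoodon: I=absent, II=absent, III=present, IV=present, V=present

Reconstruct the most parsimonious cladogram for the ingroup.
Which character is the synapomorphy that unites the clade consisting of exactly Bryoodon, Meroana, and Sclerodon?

Character polarity is set by the outgroup: the derived state is whichever differs from the outgroup's state, so for I, II the derived state is 'absent', and for the remaining characters it is 'present'.
I (derived state 'absent') is shared by Bryoodon, Meroana, and Sclerodon — a synapomorphy uniting that clade.
II (derived state 'absent') is shared by Bryoodon, Ichnensis, Meroana, and Sclerodon — a synapomorphy uniting that clade.
All ingroup taxa share the derived state 'present' for III; it defines the ingroup but does not resolve relationships within it.
IV: derived state 'present' in Bryoodon and Sclerodon only — synapomorphy for {Bryoodon, Sclerodon}.
V (derived state 'present') is unique to Bryoodon (autapomorphy; uninformative for grouping).
Most parsimonious ingroup topology: ((((Sclerodon,Bryoodon),Meroana),Ichnensis),Dromites).
The clade {Bryoodon, Meroana, Sclerodon} is supported by I: its derived state 'absent' occurs in exactly those taxa and in no other taxon (including the outgroup).

I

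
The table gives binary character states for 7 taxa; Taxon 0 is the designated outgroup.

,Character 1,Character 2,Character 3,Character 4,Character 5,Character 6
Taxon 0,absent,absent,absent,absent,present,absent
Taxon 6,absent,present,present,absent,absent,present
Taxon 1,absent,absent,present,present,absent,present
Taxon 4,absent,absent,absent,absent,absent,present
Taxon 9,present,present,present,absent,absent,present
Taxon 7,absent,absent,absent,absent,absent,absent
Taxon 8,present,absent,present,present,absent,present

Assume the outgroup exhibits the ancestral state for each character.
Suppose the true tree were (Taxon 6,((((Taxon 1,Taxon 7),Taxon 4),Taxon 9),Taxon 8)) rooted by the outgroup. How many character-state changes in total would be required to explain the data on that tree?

12

Map each character onto (Taxon 6,((((Taxon 1,Taxon 7),Taxon 4),Taxon 9),Taxon 8)) (rooted by Taxon 0) and count the minimum state changes it requires (Fitch parsimony):
Character 1: 2; Character 2: 2; Character 3: 3; Character 4: 2; Character 5: 1; Character 6: 2.
Total tree length = 12.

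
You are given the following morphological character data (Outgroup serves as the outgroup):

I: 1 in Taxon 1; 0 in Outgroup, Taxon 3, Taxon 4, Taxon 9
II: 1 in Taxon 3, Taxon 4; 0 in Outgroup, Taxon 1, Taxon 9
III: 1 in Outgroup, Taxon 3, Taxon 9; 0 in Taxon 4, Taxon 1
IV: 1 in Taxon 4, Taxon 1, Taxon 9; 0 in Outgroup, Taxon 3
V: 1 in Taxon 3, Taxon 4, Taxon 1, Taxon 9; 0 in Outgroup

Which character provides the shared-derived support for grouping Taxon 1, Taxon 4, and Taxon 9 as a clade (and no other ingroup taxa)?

Character polarity is set by the outgroup: the derived state is whichever differs from the outgroup's state, so for III the derived state is '0', and for the remaining characters it is '1'.
I (derived state '1') is unique to Taxon 1 (autapomorphy; uninformative for grouping).
II (state '1') occurs in Taxon 3 and Taxon 4 but conflicts with the nesting implied by the other characters — most parsimoniously interpreted as homoplasy.
III: derived state '0' in Taxon 1 and Taxon 4 only — synapomorphy for {Taxon 1, Taxon 4}.
Only Taxon 1, Taxon 4, and Taxon 9 show the derived state '1' for IV, supporting them as a clade.
All ingroup taxa share the derived state '1' for V; it defines the ingroup but does not resolve relationships within it.
Most parsimonious ingroup topology: (Taxon 3,((Taxon 4,Taxon 1),Taxon 9)).
The clade {Taxon 1, Taxon 4, Taxon 9} is supported by IV: its derived state '1' occurs in exactly those taxa and in no other taxon (including the outgroup).

IV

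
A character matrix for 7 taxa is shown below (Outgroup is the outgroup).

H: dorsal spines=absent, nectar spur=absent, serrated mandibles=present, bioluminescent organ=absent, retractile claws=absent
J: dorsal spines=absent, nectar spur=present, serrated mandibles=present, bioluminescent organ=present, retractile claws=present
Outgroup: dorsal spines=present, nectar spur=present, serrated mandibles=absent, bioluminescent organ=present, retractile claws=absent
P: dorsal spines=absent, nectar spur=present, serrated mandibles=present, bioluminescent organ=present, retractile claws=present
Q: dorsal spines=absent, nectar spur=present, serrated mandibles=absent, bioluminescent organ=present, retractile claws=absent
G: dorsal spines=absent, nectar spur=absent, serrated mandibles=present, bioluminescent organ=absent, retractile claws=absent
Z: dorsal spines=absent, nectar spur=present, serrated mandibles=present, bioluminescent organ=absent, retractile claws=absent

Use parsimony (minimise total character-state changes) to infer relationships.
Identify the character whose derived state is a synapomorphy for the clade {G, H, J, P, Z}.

Character polarity is set by the outgroup: the derived state is whichever differs from the outgroup's state, so for dorsal spines, nectar spur, bioluminescent organ the derived state is 'absent', and for the remaining characters it is 'present'.
dorsal spines (derived state 'absent') is shared by all ingroup taxa — unites the whole ingroup.
nectar spur (derived state 'absent') is shared by G and H — a synapomorphy uniting that clade.
Only G, H, J, P, and Z show the derived state 'present' for serrated mandibles, supporting them as a clade.
bioluminescent organ (derived state 'absent') is shared by G, H, and Z — a synapomorphy uniting that clade.
Only J and P show the derived state 'present' for retractile claws, supporting them as a clade.
Most parsimonious ingroup topology: ((((H,G),Z),(P,J)),Q).
The clade {G, H, J, P, Z} is supported by serrated mandibles: its derived state 'present' occurs in exactly those taxa and in no other taxon (including the outgroup).

serrated mandibles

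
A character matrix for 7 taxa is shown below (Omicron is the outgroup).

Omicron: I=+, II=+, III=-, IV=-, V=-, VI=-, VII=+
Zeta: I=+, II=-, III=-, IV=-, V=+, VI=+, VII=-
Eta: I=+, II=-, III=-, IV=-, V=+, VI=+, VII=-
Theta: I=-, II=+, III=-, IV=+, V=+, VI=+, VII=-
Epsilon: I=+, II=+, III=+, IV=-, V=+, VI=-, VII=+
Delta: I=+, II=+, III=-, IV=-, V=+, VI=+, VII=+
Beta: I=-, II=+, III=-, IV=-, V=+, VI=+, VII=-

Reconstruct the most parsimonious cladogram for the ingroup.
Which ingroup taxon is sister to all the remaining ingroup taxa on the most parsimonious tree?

Epsilon

Character polarity is set by the outgroup: the derived state is whichever differs from the outgroup's state, so for I, II, VII the derived state is '-', and for the remaining characters it is '+'.
Only Beta and Theta show the derived state '-' for I, supporting them as a clade.
Only Eta and Zeta show the derived state '-' for II, supporting them as a clade.
III: derived state '+' in Epsilon only — an autapomorphy, so it tells us nothing about relationships among taxa.
IV: derived state '+' in Theta only — an autapomorphy, so it tells us nothing about relationships among taxa.
All ingroup taxa share the derived state '+' for V; it defines the ingroup but does not resolve relationships within it.
VI (derived state '+') is shared by Beta, Delta, Eta, Theta, and Zeta — a synapomorphy uniting that clade.
VII (derived state '-') is shared by Beta, Eta, Theta, and Zeta — a synapomorphy uniting that clade.
Most parsimonious ingroup topology: ((((Zeta,Eta),(Theta,Beta)),Delta),Epsilon).
Epsilon is sister to the clade containing all other ingroup taxa, so it is the earliest-diverging (most basal) ingroup lineage.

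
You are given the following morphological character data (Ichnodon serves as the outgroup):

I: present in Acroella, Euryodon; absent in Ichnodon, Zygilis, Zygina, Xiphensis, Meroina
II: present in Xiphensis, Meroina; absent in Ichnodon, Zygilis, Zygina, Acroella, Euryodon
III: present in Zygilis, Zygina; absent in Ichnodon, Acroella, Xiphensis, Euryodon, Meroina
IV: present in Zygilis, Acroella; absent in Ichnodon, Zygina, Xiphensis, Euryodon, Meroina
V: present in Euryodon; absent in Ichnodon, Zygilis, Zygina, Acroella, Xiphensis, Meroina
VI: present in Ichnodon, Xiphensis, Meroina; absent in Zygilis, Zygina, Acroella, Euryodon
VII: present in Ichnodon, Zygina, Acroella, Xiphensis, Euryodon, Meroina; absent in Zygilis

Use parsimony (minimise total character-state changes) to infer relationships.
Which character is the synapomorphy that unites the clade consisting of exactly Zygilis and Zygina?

III

Character polarity is set by the outgroup: the derived state is whichever differs from the outgroup's state, so for VI, VII the derived state is 'absent', and for the remaining characters it is 'present'.
I: derived state 'present' in Acroella and Euryodon only — synapomorphy for {Acroella, Euryodon}.
Only Meroina and Xiphensis show the derived state 'present' for II, supporting them as a clade.
III: derived state 'present' in Zygilis and Zygina only — synapomorphy for {Zygilis, Zygina}.
IV (state 'present') occurs in Acroella and Zygilis but conflicts with the nesting implied by the other characters — most parsimoniously interpreted as homoplasy.
V: derived state 'present' in Euryodon only — an autapomorphy, so it tells us nothing about relationships among taxa.
VI: derived state 'absent' in Acroella, Euryodon, Zygilis, and Zygina only — synapomorphy for {Acroella, Euryodon, Zygilis, Zygina}.
VII: derived state 'absent' in Zygilis only — an autapomorphy, so it tells us nothing about relationships among taxa.
Most parsimonious ingroup topology: (((Zygilis,Zygina),(Acroella,Euryodon)),(Xiphensis,Meroina)).
The clade {Zygilis, Zygina} is supported by III: its derived state 'present' occurs in exactly those taxa and in no other taxon (including the outgroup).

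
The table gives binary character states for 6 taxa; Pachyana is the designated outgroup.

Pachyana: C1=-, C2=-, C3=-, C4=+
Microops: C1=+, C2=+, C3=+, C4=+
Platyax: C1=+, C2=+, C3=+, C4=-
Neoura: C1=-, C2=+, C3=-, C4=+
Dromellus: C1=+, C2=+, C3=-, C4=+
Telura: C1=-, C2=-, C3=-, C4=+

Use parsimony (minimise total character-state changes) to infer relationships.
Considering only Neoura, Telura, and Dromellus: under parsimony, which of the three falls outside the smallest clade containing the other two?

Character polarity is set by the outgroup: the derived state is whichever differs from the outgroup's state, so for C4 the derived state is '-', and for the remaining characters it is '+'.
Only Dromellus, Microops, and Platyax show the derived state '+' for C1, supporting them as a clade.
C2: derived state '+' in Dromellus, Microops, Neoura, and Platyax only — synapomorphy for {Dromellus, Microops, Neoura, Platyax}.
C3 (derived state '+') is shared by Microops and Platyax — a synapomorphy uniting that clade.
C4 (derived state '-') is unique to Platyax (autapomorphy; uninformative for grouping).
Most parsimonious ingroup topology: ((((Microops,Platyax),Dromellus),Neoura),Telura).
Neoura and Dromellus share a more recent common ancestor with each other than either does with Telura, so Telura is the least closely related of the three.

Telura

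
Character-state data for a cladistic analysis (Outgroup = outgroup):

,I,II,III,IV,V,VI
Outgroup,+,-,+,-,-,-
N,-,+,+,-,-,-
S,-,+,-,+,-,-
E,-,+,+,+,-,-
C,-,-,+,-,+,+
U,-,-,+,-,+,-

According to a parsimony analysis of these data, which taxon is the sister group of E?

Character polarity is set by the outgroup: the derived state is whichever differs from the outgroup's state, so for I, III the derived state is '-', and for the remaining characters it is '+'.
I (derived state '-') is shared by all ingroup taxa — unites the whole ingroup.
II: derived state '+' in E, N, and S only — synapomorphy for {E, N, S}.
III (derived state '-') is unique to S (autapomorphy; uninformative for grouping).
IV (derived state '+') is shared by E and S — a synapomorphy uniting that clade.
V (derived state '+') is shared by C and U — a synapomorphy uniting that clade.
VI: derived state '+' in C only — an autapomorphy, so it tells us nothing about relationships among taxa.
Most parsimonious ingroup topology: ((N,(S,E)),(C,U)).
E and S form a cherry on this tree, so they are sister taxa.

S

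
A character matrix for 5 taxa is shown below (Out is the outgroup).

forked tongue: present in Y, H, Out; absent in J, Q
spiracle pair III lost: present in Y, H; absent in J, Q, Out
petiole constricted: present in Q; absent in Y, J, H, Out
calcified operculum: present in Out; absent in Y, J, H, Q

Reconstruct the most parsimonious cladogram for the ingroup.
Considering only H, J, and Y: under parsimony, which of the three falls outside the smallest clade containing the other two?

Character polarity is set by the outgroup: the derived state is whichever differs from the outgroup's state, so for forked tongue, calcified operculum the derived state is 'absent', and for the remaining characters it is 'present'.
Only J and Q show the derived state 'absent' for forked tongue, supporting them as a clade.
spiracle pair III lost: derived state 'present' in H and Y only — synapomorphy for {H, Y}.
petiole constricted (derived state 'present') is unique to Q (autapomorphy; uninformative for grouping).
All ingroup taxa share the derived state 'absent' for calcified operculum; it defines the ingroup but does not resolve relationships within it.
Most parsimonious ingroup topology: ((J,Q),(H,Y)).
H and Y share a more recent common ancestor with each other than either does with J, so J is the least closely related of the three.

J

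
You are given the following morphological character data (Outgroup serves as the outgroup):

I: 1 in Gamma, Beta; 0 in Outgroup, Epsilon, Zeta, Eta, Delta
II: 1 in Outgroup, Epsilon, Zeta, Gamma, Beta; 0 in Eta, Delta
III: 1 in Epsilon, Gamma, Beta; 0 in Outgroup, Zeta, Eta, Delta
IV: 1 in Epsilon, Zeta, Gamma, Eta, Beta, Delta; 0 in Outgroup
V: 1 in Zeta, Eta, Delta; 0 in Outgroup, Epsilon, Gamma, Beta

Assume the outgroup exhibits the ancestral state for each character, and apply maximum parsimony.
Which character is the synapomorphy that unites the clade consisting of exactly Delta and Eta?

II

Character polarity is set by the outgroup: the derived state is whichever differs from the outgroup's state, so for II the derived state is '0', and for the remaining characters it is '1'.
Only Beta and Gamma show the derived state '1' for I, supporting them as a clade.
II: derived state '0' in Delta and Eta only — synapomorphy for {Delta, Eta}.
III (derived state '1') is shared by Beta, Epsilon, and Gamma — a synapomorphy uniting that clade.
IV (derived state '1') is shared by all ingroup taxa — unites the whole ingroup.
V: derived state '1' in Delta, Eta, and Zeta only — synapomorphy for {Delta, Eta, Zeta}.
Most parsimonious ingroup topology: ((Epsilon,(Gamma,Beta)),(Zeta,(Eta,Delta))).
The clade {Delta, Eta} is supported by II: its derived state '0' occurs in exactly those taxa and in no other taxon (including the outgroup).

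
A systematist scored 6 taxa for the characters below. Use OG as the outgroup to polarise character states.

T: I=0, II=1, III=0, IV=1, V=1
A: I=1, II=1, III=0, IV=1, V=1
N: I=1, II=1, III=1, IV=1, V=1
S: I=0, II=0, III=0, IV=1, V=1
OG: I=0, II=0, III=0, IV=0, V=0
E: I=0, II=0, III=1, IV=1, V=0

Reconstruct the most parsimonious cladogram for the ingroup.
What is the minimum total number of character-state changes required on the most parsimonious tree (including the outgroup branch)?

6

The outgroup has state '0' for every character, so '1' is the derived state throughout.
I: derived state '1' in A and N only — synapomorphy for {A, N}.
II (derived state '1') is shared by A, N, and T — a synapomorphy uniting that clade.
III groups E and N, which is incompatible with the clades supported by the remaining characters; treating it as convergent (homoplasy) costs fewer steps than any alternative tree.
All ingroup taxa share the derived state '1' for IV; it defines the ingroup but does not resolve relationships within it.
V: derived state '1' in A, N, S, and T only — synapomorphy for {A, N, S, T}.
Most parsimonious ingroup topology: (E,((T,(A,N)),S)).
Changes per character on this tree: I: 1; II: 1; III: 2; IV: 1; V: 1.
Total = 6.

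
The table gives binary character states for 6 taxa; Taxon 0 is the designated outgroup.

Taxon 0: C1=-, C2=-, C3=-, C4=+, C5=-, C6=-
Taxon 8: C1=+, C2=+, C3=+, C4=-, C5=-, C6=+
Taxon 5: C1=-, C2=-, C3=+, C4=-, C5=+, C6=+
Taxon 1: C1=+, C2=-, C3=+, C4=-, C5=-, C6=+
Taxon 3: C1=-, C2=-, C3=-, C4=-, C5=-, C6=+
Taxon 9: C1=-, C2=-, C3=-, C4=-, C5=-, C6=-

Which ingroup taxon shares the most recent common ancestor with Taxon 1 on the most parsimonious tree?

Taxon 8

Character polarity is set by the outgroup: the derived state is whichever differs from the outgroup's state, so for C4 the derived state is '-', and for the remaining characters it is '+'.
Only Taxon 1 and Taxon 8 show the derived state '+' for C1, supporting them as a clade.
C2 (derived state '+') is unique to Taxon 8 (autapomorphy; uninformative for grouping).
C3 (derived state '+') is shared by Taxon 1, Taxon 5, and Taxon 8 — a synapomorphy uniting that clade.
C4 (derived state '-') is shared by all ingroup taxa — unites the whole ingroup.
C5: derived state '+' in Taxon 5 only — an autapomorphy, so it tells us nothing about relationships among taxa.
C6 (derived state '+') is shared by Taxon 1, Taxon 3, Taxon 5, and Taxon 8 — a synapomorphy uniting that clade.
Most parsimonious ingroup topology: ((((Taxon 8,Taxon 1),Taxon 5),Taxon 3),Taxon 9).
Taxon 1 and Taxon 8 form a cherry on this tree, so they are sister taxa.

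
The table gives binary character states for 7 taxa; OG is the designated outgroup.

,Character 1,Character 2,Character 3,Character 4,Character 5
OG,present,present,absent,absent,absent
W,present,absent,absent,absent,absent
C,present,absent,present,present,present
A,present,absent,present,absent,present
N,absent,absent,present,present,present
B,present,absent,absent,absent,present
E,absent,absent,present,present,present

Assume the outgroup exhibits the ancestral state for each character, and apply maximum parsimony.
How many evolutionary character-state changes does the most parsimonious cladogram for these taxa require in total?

Character polarity is set by the outgroup: the derived state is whichever differs from the outgroup's state, so for Character 1, Character 2 the derived state is 'absent', and for the remaining characters it is 'present'.
Character 1: derived state 'absent' in E and N only — synapomorphy for {E, N}.
Character 2 (derived state 'absent') is shared by all ingroup taxa — unites the whole ingroup.
Character 3 (derived state 'present') is shared by A, C, E, and N — a synapomorphy uniting that clade.
Character 4 (derived state 'present') is shared by C, E, and N — a synapomorphy uniting that clade.
Character 5 (derived state 'present') is shared by A, B, C, E, and N — a synapomorphy uniting that clade.
Most parsimonious ingroup topology: (W,(((C,(N,E)),A),B)).
Changes per character on this tree: Character 1: 1; Character 2: 1; Character 3: 1; Character 4: 1; Character 5: 1.
Total = 5.

5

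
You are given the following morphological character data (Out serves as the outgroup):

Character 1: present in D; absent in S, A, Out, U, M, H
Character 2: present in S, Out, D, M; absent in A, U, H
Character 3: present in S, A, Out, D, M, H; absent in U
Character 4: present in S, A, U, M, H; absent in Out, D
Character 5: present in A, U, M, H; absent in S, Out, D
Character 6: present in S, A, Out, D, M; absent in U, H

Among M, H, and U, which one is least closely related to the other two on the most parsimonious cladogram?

M

Character polarity is set by the outgroup: the derived state is whichever differs from the outgroup's state, so for Character 2, Character 3, Character 6 the derived state is 'absent', and for the remaining characters it is 'present'.
Character 1: derived state 'present' in D only — an autapomorphy, so it tells us nothing about relationships among taxa.
Character 2 (derived state 'absent') is shared by A, H, and U — a synapomorphy uniting that clade.
Character 3: derived state 'absent' in U only — an autapomorphy, so it tells us nothing about relationships among taxa.
Only A, H, M, S, and U show the derived state 'present' for Character 4, supporting them as a clade.
Only A, H, M, and U show the derived state 'present' for Character 5, supporting them as a clade.
Only H and U show the derived state 'absent' for Character 6, supporting them as a clade.
Most parsimonious ingroup topology: (((((U,H),A),M),S),D).
U and H share a more recent common ancestor with each other than either does with M, so M is the least closely related of the three.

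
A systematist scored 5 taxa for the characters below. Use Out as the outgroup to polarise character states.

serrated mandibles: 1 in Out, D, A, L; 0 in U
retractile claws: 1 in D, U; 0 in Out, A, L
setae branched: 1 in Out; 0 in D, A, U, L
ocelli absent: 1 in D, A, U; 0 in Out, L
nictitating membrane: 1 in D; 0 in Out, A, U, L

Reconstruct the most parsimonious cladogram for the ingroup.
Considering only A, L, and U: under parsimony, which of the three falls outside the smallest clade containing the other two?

L

Character polarity is set by the outgroup: the derived state is whichever differs from the outgroup's state, so for serrated mandibles, setae branched the derived state is '0', and for the remaining characters it is '1'.
serrated mandibles: derived state '0' in U only — an autapomorphy, so it tells us nothing about relationships among taxa.
retractile claws (derived state '1') is shared by D and U — a synapomorphy uniting that clade.
setae branched (derived state '0') is shared by all ingroup taxa — unites the whole ingroup.
Only A, D, and U show the derived state '1' for ocelli absent, supporting them as a clade.
nictitating membrane: derived state '1' in D only — an autapomorphy, so it tells us nothing about relationships among taxa.
Most parsimonious ingroup topology: (((D,U),A),L).
A and U share a more recent common ancestor with each other than either does with L, so L is the least closely related of the three.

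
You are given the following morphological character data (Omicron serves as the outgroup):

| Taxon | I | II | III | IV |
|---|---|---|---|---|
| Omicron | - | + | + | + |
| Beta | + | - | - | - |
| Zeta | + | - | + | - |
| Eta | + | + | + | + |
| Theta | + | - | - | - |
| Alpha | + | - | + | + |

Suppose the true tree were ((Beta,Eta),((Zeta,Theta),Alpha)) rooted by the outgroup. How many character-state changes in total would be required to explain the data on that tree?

Map each character onto ((Beta,Eta),((Zeta,Theta),Alpha)) (rooted by Omicron) and count the minimum state changes it requires (Fitch parsimony):
I: 1; II: 2; III: 2; IV: 2.
Total tree length = 7.

7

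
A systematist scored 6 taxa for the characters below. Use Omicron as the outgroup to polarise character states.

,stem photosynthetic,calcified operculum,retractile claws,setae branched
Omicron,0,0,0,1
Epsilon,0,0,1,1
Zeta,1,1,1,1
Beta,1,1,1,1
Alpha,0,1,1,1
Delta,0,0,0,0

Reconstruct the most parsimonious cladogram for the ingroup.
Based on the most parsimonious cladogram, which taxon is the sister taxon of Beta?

Character polarity is set by the outgroup: the derived state is whichever differs from the outgroup's state, so for setae branched the derived state is '0', and for the remaining characters it is '1'.
Only Beta and Zeta show the derived state '1' for stem photosynthetic, supporting them as a clade.
calcified operculum: derived state '1' in Alpha, Beta, and Zeta only — synapomorphy for {Alpha, Beta, Zeta}.
Only Alpha, Beta, Epsilon, and Zeta show the derived state '1' for retractile claws, supporting them as a clade.
setae branched (derived state '0') is unique to Delta (autapomorphy; uninformative for grouping).
Most parsimonious ingroup topology: ((Epsilon,((Zeta,Beta),Alpha)),Delta).
Beta and Zeta form a cherry on this tree, so they are sister taxa.

Zeta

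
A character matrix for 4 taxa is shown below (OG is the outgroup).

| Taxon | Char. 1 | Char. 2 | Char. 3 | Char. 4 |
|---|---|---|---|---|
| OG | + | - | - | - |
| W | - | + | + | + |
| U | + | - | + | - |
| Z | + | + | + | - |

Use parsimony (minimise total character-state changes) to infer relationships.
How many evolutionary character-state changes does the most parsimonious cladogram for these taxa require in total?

Character polarity is set by the outgroup: the derived state is whichever differs from the outgroup's state, so for Char. 1 the derived state is '-', and for the remaining characters it is '+'.
Char. 1: derived state '-' in W only — an autapomorphy, so it tells us nothing about relationships among taxa.
Only W and Z show the derived state '+' for Char. 2, supporting them as a clade.
Char. 3 (derived state '+') is shared by all ingroup taxa — unites the whole ingroup.
Char. 4: derived state '+' in W only — an autapomorphy, so it tells us nothing about relationships among taxa.
Most parsimonious ingroup topology: ((W,Z),U).
Changes per character on this tree: Char. 1: 1; Char. 2: 1; Char. 3: 1; Char. 4: 1.
Total = 4.

4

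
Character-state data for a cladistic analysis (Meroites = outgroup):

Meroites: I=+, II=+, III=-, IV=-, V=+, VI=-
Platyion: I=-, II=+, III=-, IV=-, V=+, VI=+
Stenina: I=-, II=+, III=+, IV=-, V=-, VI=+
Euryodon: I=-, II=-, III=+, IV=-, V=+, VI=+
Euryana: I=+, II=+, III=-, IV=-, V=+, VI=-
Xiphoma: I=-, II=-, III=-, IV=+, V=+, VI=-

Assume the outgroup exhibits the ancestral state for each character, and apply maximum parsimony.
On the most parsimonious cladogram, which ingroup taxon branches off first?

Character polarity is set by the outgroup: the derived state is whichever differs from the outgroup's state, so for I, II, V the derived state is '-', and for the remaining characters it is '+'.
I: derived state '-' in Euryodon, Platyion, Stenina, and Xiphoma only — synapomorphy for {Euryodon, Platyion, Stenina, Xiphoma}.
II groups Euryodon and Xiphoma, which is incompatible with the clades supported by the remaining characters; treating it as convergent (homoplasy) costs fewer steps than any alternative tree.
III (derived state '+') is shared by Euryodon and Stenina — a synapomorphy uniting that clade.
IV (derived state '+') is unique to Xiphoma (autapomorphy; uninformative for grouping).
V: derived state '-' in Stenina only — an autapomorphy, so it tells us nothing about relationships among taxa.
VI (derived state '+') is shared by Euryodon, Platyion, and Stenina — a synapomorphy uniting that clade.
Most parsimonious ingroup topology: (((Platyion,(Stenina,Euryodon)),Xiphoma),Euryana).
Euryana is sister to the clade containing all other ingroup taxa, so it is the earliest-diverging (most basal) ingroup lineage.

Euryana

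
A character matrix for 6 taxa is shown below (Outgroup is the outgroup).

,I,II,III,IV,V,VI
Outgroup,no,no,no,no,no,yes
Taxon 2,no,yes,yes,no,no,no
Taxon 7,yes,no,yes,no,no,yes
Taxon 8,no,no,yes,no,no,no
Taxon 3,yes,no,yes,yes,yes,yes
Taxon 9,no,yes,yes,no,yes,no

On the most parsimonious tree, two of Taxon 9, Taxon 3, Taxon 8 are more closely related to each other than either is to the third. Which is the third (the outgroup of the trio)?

Character polarity is set by the outgroup: the derived state is whichever differs from the outgroup's state, so for VI the derived state is 'no', and for the remaining characters it is 'yes'.
Only Taxon 3 and Taxon 7 show the derived state 'yes' for I, supporting them as a clade.
II: derived state 'yes' in Taxon 2 and Taxon 9 only — synapomorphy for {Taxon 2, Taxon 9}.
All ingroup taxa share the derived state 'yes' for III; it defines the ingroup but does not resolve relationships within it.
IV: derived state 'yes' in Taxon 3 only — an autapomorphy, so it tells us nothing about relationships among taxa.
V (state 'yes') occurs in Taxon 3 and Taxon 9 but conflicts with the nesting implied by the other characters — most parsimoniously interpreted as homoplasy.
VI (derived state 'no') is shared by Taxon 2, Taxon 8, and Taxon 9 — a synapomorphy uniting that clade.
Most parsimonious ingroup topology: (((Taxon 2,Taxon 9),Taxon 8),(Taxon 7,Taxon 3)).
Taxon 8 and Taxon 9 share a more recent common ancestor with each other than either does with Taxon 3, so Taxon 3 is the least closely related of the three.

Taxon 3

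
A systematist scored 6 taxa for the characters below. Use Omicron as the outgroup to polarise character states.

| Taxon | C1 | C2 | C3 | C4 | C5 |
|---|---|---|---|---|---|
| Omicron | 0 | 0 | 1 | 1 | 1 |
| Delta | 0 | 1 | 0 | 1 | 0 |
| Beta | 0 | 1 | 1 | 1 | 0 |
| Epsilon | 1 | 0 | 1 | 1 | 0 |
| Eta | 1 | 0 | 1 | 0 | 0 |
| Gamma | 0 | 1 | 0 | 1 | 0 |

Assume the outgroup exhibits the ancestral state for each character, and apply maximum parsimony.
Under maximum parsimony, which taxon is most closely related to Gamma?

Delta

Character polarity is set by the outgroup: the derived state is whichever differs from the outgroup's state, so for C3, C4, C5 the derived state is '0', and for the remaining characters it is '1'.
C1 (derived state '1') is shared by Epsilon and Eta — a synapomorphy uniting that clade.
C2 (derived state '1') is shared by Beta, Delta, and Gamma — a synapomorphy uniting that clade.
C3: derived state '0' in Delta and Gamma only — synapomorphy for {Delta, Gamma}.
C4 (derived state '0') is unique to Eta (autapomorphy; uninformative for grouping).
C5 (derived state '0') is shared by all ingroup taxa — unites the whole ingroup.
Most parsimonious ingroup topology: (((Delta,Gamma),Beta),(Epsilon,Eta)).
Gamma and Delta form a cherry on this tree, so they are sister taxa.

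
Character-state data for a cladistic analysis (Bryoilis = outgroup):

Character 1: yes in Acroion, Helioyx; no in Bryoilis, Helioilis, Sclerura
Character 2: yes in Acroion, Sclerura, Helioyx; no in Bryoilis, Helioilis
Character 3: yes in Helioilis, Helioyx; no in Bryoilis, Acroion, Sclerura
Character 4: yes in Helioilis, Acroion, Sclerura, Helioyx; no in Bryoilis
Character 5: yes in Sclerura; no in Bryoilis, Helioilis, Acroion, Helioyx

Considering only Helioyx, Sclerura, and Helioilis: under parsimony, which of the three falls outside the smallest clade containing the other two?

The outgroup has state 'no' for every character, so 'yes' is the derived state throughout.
Only Acroion and Helioyx show the derived state 'yes' for Character 1, supporting them as a clade.
Character 2 (derived state 'yes') is shared by Acroion, Helioyx, and Sclerura — a synapomorphy uniting that clade.
Character 3 (state 'yes') occurs in Helioilis and Helioyx but conflicts with the nesting implied by the other characters — most parsimoniously interpreted as homoplasy.
All ingroup taxa share the derived state 'yes' for Character 4; it defines the ingroup but does not resolve relationships within it.
Character 5 (derived state 'yes') is unique to Sclerura (autapomorphy; uninformative for grouping).
Most parsimonious ingroup topology: (Helioilis,((Acroion,Helioyx),Sclerura)).
Sclerura and Helioyx share a more recent common ancestor with each other than either does with Helioilis, so Helioilis is the least closely related of the three.

Helioilis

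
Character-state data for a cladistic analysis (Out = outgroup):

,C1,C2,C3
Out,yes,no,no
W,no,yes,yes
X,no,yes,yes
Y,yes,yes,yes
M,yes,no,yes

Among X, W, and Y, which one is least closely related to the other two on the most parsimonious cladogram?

Character polarity is set by the outgroup: the derived state is whichever differs from the outgroup's state, so for C1 the derived state is 'no', and for the remaining characters it is 'yes'.
C1: derived state 'no' in W and X only — synapomorphy for {W, X}.
C2: derived state 'yes' in W, X, and Y only — synapomorphy for {W, X, Y}.
All ingroup taxa share the derived state 'yes' for C3; it defines the ingroup but does not resolve relationships within it.
Most parsimonious ingroup topology: (((W,X),Y),M).
W and X share a more recent common ancestor with each other than either does with Y, so Y is the least closely related of the three.

Y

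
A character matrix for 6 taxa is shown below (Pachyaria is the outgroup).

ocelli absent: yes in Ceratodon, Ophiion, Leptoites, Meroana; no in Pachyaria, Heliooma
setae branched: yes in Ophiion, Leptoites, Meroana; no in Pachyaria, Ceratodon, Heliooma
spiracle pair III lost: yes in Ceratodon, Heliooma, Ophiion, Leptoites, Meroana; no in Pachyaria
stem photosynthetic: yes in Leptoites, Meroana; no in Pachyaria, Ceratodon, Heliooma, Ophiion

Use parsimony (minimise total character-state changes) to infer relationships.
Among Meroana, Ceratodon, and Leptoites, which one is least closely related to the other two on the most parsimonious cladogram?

The outgroup has state 'no' for every character, so 'yes' is the derived state throughout.
Only Ceratodon, Leptoites, Meroana, and Ophiion show the derived state 'yes' for ocelli absent, supporting them as a clade.
setae branched: derived state 'yes' in Leptoites, Meroana, and Ophiion only — synapomorphy for {Leptoites, Meroana, Ophiion}.
All ingroup taxa share the derived state 'yes' for spiracle pair III lost; it defines the ingroup but does not resolve relationships within it.
stem photosynthetic (derived state 'yes') is shared by Leptoites and Meroana — a synapomorphy uniting that clade.
Most parsimonious ingroup topology: ((Ceratodon,(Ophiion,(Leptoites,Meroana))),Heliooma).
Leptoites and Meroana share a more recent common ancestor with each other than either does with Ceratodon, so Ceratodon is the least closely related of the three.

Ceratodon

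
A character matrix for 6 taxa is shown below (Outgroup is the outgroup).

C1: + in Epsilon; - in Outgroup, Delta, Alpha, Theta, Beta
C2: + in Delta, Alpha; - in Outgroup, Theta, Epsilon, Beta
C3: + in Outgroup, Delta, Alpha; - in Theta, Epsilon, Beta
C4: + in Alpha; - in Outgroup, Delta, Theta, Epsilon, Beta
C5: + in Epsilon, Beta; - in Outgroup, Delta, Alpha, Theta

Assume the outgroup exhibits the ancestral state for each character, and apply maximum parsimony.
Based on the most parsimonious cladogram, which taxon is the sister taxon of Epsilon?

Character polarity is set by the outgroup: the derived state is whichever differs from the outgroup's state, so for C3 the derived state is '-', and for the remaining characters it is '+'.
C1 (derived state '+') is unique to Epsilon (autapomorphy; uninformative for grouping).
C2: derived state '+' in Alpha and Delta only — synapomorphy for {Alpha, Delta}.
C3 (derived state '-') is shared by Beta, Epsilon, and Theta — a synapomorphy uniting that clade.
C4: derived state '+' in Alpha only — an autapomorphy, so it tells us nothing about relationships among taxa.
C5 (derived state '+') is shared by Beta and Epsilon — a synapomorphy uniting that clade.
Most parsimonious ingroup topology: ((Delta,Alpha),(Theta,(Epsilon,Beta))).
Epsilon and Beta form a cherry on this tree, so they are sister taxa.

Beta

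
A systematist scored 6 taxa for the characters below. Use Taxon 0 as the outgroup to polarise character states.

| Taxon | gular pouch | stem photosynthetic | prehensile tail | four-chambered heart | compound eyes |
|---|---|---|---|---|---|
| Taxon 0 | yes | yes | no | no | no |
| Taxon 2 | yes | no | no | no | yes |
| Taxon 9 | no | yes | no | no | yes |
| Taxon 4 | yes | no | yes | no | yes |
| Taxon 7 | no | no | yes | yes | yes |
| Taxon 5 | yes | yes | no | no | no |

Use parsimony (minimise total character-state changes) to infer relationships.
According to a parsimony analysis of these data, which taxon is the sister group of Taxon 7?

Character polarity is set by the outgroup: the derived state is whichever differs from the outgroup's state, so for gular pouch, stem photosynthetic the derived state is 'no', and for the remaining characters it is 'yes'.
gular pouch groups Taxon 7 and Taxon 9, which is incompatible with the clades supported by the remaining characters; treating it as convergent (homoplasy) costs fewer steps than any alternative tree.
stem photosynthetic (derived state 'no') is shared by Taxon 2, Taxon 4, and Taxon 7 — a synapomorphy uniting that clade.
prehensile tail: derived state 'yes' in Taxon 4 and Taxon 7 only — synapomorphy for {Taxon 4, Taxon 7}.
four-chambered heart: derived state 'yes' in Taxon 7 only — an autapomorphy, so it tells us nothing about relationships among taxa.
compound eyes (derived state 'yes') is shared by Taxon 2, Taxon 4, Taxon 7, and Taxon 9 — a synapomorphy uniting that clade.
Most parsimonious ingroup topology: (((Taxon 2,(Taxon 4,Taxon 7)),Taxon 9),Taxon 5).
Taxon 7 and Taxon 4 form a cherry on this tree, so they are sister taxa.

Taxon 4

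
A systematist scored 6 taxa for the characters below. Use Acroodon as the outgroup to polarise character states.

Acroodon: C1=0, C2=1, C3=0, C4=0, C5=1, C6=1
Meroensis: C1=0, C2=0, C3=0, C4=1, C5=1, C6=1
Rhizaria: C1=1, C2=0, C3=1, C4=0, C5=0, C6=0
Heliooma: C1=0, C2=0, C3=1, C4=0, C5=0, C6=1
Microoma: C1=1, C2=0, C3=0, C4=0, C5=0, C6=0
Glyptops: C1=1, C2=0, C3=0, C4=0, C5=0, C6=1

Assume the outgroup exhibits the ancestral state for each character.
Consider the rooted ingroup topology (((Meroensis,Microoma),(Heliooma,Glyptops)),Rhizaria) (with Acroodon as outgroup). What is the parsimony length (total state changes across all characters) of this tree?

11

Map each character onto (((Meroensis,Microoma),(Heliooma,Glyptops)),Rhizaria) (rooted by Acroodon) and count the minimum state changes it requires (Fitch parsimony):
C1: 3; C2: 1; C3: 2; C4: 1; C5: 2; C6: 2.
Total tree length = 11.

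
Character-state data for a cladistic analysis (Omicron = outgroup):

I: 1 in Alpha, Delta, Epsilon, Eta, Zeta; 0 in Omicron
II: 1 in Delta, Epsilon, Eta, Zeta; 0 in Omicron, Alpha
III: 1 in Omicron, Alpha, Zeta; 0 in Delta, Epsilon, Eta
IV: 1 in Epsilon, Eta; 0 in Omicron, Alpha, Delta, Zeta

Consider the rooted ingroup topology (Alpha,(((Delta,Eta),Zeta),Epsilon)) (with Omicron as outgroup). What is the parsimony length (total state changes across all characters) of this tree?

Map each character onto (Alpha,(((Delta,Eta),Zeta),Epsilon)) (rooted by Omicron) and count the minimum state changes it requires (Fitch parsimony):
I: 1; II: 1; III: 2; IV: 2.
Total tree length = 6.

6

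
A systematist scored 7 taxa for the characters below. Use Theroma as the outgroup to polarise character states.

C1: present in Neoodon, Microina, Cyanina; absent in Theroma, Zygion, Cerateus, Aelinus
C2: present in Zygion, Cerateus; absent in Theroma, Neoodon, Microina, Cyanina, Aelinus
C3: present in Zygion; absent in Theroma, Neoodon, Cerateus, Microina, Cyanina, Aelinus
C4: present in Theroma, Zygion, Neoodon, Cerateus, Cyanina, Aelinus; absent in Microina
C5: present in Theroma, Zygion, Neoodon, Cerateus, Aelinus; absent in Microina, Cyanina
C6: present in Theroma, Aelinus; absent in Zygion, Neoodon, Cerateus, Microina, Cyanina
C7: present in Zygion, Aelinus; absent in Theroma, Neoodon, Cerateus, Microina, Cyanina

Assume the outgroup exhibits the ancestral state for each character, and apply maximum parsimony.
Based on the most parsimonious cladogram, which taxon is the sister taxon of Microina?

Cyanina

Character polarity is set by the outgroup: the derived state is whichever differs from the outgroup's state, so for C4, C5, C6 the derived state is 'absent', and for the remaining characters it is 'present'.
C1: derived state 'present' in Cyanina, Microina, and Neoodon only — synapomorphy for {Cyanina, Microina, Neoodon}.
C2 (derived state 'present') is shared by Cerateus and Zygion — a synapomorphy uniting that clade.
C3 (derived state 'present') is unique to Zygion (autapomorphy; uninformative for grouping).
C4: derived state 'absent' in Microina only — an autapomorphy, so it tells us nothing about relationships among taxa.
C5 (derived state 'absent') is shared by Cyanina and Microina — a synapomorphy uniting that clade.
C6 (derived state 'absent') is shared by Cerateus, Cyanina, Microina, Neoodon, and Zygion — a synapomorphy uniting that clade.
C7 groups Aelinus and Zygion, which is incompatible with the clades supported by the remaining characters; treating it as convergent (homoplasy) costs fewer steps than any alternative tree.
Most parsimonious ingroup topology: (((Zygion,Cerateus),(Neoodon,(Microina,Cyanina))),Aelinus).
Microina and Cyanina form a cherry on this tree, so they are sister taxa.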